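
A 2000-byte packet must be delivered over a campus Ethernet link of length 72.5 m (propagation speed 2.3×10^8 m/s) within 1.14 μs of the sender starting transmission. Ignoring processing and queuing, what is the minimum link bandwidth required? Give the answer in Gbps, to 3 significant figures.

19.4 Gbps

L = 16000 bits.
Propagation delay = 72.5 / 2.3e+08 = 0.315217 μs.
Transmission budget = 1.14 − 0.315217 = 0.824783 μs.
R ≥ L / t_tx = 16000 bits / 8.24783e-07 s = 19.4 Gbps.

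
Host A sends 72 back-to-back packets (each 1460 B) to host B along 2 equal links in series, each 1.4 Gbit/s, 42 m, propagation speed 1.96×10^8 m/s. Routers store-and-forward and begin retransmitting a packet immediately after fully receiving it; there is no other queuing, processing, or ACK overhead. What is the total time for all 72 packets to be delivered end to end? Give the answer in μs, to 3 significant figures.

609 μs

Per-hop transmission t_tx = L/R = 11680/1400000000 = 8.34286 μs.
Per-hop propagation t_prop = 42/196000000 = 0.214286 μs.
Pipeline fill: first packet needs 2·t_tx to clear all hops; remaining 71 packets each add one t_tx.
Total = (2+72-1)·t_tx + 2·t_prop = 73·8.34286 + 2·0.214286 = 609 μs.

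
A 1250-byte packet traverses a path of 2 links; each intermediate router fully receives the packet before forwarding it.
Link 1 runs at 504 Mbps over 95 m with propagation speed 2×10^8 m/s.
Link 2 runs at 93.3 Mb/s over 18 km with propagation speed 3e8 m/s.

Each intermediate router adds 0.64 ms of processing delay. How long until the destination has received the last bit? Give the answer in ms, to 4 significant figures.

L = 1250 × 8 = 10000 bits.
Transmission delays (L/R per hop): 0.0198413, 0.107181 ms; sum = 0.127022 ms.
Propagation delays (d/s per hop): 0.000475, 0.06 ms; sum = 0.060475 ms.
Processing at 1 router(s): 1 × 0.64 ms = 0.64 ms.
End-to-end = 0.8275 ms.

0.8275 ms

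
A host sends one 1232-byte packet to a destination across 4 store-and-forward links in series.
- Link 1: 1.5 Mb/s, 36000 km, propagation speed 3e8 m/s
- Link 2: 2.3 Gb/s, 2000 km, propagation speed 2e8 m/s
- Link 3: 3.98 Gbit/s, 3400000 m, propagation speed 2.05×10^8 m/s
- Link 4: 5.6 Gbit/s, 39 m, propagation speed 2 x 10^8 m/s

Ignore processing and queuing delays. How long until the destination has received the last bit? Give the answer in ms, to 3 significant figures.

153 ms

L = 1232 × 8 = 9856 bits.
Transmission delays (L/R per hop): 6.57067, 0.00428522, 0.00247638, 0.00176 ms; sum = 6.57919 ms.
Propagation delays (d/s per hop): 120, 10, 16.5854, 0.000195 ms; sum = 146.586 ms.
End-to-end = 153 ms.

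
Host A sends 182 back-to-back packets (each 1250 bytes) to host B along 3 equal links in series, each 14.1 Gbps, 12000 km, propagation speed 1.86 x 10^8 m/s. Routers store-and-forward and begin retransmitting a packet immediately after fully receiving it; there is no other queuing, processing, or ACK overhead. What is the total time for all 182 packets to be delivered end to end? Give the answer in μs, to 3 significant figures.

194000 μs

Per-hop transmission t_tx = L/R = 10000/14100000000 = 0.70922 μs.
Per-hop propagation t_prop = 12000000/186000000 = 64516.1 μs.
Pipeline fill: first packet needs 3·t_tx to clear all hops; remaining 181 packets each add one t_tx.
Total = (3+182-1)·t_tx + 3·t_prop = 184·0.70922 + 3·64516.1 = 194000 μs.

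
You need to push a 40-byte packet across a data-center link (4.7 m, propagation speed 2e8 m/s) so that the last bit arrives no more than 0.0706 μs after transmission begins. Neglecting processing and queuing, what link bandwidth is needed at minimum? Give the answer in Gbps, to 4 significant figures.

L = 320 bits.
Propagation delay = 4.7 / 200000000 = 0.0235 μs.
Transmission budget = 0.0706 − 0.0235 = 0.0471 μs.
R ≥ L / t_tx = 320 bits / 4.71e-08 s = 6.794 Gbps.

6.794 Gbps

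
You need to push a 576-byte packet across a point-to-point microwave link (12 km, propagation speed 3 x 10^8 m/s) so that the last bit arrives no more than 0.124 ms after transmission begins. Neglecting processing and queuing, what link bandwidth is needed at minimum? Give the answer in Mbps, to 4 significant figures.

L = 4608 bits.
Propagation delay = 12000 / 300000000 = 0.04 ms.
Transmission budget = 0.124 − 0.04 = 0.084 ms.
R ≥ L / t_tx = 4608 bits / 8.4e-05 s = 54.86 Mbps.

54.86 Mbps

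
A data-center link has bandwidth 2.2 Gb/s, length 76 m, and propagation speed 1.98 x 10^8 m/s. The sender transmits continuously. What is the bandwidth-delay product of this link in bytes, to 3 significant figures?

Propagation delay = 76 / 198000000 = 3.83838e-07 s.
BDP = R × t_prop = 2200000000 × 3.83838e-07 = 844.444 bits.
In bytes: 844.444/8 = 106 bytes.

106 bytes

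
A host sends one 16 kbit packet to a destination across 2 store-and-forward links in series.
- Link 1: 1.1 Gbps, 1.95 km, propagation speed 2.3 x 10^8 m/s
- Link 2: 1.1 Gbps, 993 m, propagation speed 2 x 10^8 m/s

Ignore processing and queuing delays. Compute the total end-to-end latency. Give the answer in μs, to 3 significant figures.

42.5 μs

L = 16000 bits.
Transmission delay per hop = L/R = 16000/1100000000 = 14.5455 μs; 2 hops → 29.0909 μs.
Propagation delays (d/s per hop): 8.47826, 4.965 μs; sum = 13.4433 μs.
End-to-end = 42.5 μs.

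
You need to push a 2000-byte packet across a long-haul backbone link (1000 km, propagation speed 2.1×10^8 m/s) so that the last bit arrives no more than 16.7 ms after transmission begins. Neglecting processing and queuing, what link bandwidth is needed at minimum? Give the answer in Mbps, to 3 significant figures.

1.34 Mbps

L = 16000 bits.
Propagation delay = 1000000 / 210000000 = 4.7619 ms.
Transmission budget = 16.7 − 4.7619 = 11.9381 ms.
R ≥ L / t_tx = 16000 bits / 0.0119381 s = 1.34 Mbps.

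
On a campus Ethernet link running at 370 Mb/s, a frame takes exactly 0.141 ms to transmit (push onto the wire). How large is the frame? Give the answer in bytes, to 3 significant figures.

L = R × t_tx = 370000000 b/s × 0.000141 s = 52170 bits.
In bytes: 52170 / 8 = 6520 bytes.

6520 bytes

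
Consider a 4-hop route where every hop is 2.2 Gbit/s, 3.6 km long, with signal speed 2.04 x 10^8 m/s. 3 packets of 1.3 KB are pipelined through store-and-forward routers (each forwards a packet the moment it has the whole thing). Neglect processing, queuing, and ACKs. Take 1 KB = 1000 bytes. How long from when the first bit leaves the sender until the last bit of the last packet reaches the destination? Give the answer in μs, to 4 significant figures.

98.95 μs

Per-hop transmission t_tx = L/R = 10400/2200000000 = 4.72727 μs.
Per-hop propagation t_prop = 3600/204000000 = 17.6471 μs.
Pipeline fill: first packet needs 4·t_tx to clear all hops; remaining 2 packets each add one t_tx.
Total = (4+3-1)·t_tx + 4·t_prop = 6·4.72727 + 4·17.6471 = 98.95 μs.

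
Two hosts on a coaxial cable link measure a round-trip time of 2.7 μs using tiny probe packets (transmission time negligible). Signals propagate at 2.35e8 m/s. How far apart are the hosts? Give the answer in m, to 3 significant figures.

317 m

One-way propagation = RTT/2 = 1.35 μs.
d = s × t = 235000000 × 1.35e-06 = 317 m.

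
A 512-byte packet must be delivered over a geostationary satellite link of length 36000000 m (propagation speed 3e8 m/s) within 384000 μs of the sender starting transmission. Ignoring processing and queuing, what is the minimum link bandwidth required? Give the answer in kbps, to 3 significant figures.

L = 4096 bits.
Propagation delay = 36000000 / 300000000 = 120000 μs.
Transmission budget = 384000 − 120000 = 264000 μs.
R ≥ L / t_tx = 4096 bits / 0.264 s = 15.5 kbps.

15.5 kbps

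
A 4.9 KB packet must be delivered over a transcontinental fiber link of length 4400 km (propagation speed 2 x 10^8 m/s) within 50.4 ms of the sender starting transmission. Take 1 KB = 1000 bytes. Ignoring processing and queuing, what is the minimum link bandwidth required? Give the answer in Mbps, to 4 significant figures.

1.380 Mbps

L = 39200 bits.
Propagation delay = 4400000 / 200000000 = 22 ms.
Transmission budget = 50.4 − 22 = 28.4 ms.
R ≥ L / t_tx = 39200 bits / 0.0284 s = 1.380 Mbps.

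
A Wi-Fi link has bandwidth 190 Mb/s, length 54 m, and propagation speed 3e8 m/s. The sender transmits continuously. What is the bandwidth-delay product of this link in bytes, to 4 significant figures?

Propagation delay = 54 / 300000000 = 1.8e-07 s.
BDP = R × t_prop = 190000000 × 1.8e-07 = 34.2 bits.
In bytes: 34.2/8 = 4.275 bytes.

4.275 bytes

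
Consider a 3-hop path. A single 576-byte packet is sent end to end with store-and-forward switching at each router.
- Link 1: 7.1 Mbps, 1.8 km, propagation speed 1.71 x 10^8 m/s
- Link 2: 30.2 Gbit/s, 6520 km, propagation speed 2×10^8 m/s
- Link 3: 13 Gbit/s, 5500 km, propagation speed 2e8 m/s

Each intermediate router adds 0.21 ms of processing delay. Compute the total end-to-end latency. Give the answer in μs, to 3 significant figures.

L = 576 × 8 = 4608 bits.
Transmission delays (L/R per hop): 649.014, 0.152583, 0.354462 μs; sum = 649.521 μs.
Propagation delays (d/s per hop): 10.5263, 32600, 27500 μs; sum = 60110.5 μs.
Processing at 2 router(s): 2 × 0.21 ms = 420 μs.
End-to-end = 61200 μs.

61200 μs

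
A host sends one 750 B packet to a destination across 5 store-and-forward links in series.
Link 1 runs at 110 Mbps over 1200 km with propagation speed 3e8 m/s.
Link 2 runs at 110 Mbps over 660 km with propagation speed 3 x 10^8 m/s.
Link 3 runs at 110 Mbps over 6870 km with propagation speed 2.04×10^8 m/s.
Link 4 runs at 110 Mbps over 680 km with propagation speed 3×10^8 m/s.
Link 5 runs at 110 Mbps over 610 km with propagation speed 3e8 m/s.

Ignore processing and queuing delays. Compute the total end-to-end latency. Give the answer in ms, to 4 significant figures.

L = 750 × 8 = 6000 bits.
Transmission delay per hop = L/R = 6000/110000000 = 0.0545455 ms; 5 hops → 0.272727 ms.
Propagation delays (d/s per hop): 4, 2.2, 33.6765, 2.26667, 2.03333 ms; sum = 44.1765 ms.
End-to-end = 44.45 ms.

44.45 ms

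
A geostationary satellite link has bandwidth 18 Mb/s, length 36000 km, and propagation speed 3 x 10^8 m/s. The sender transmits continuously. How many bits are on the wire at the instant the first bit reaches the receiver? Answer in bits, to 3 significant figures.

Propagation delay = 36000000 / 300000000 = 0.12 s.
BDP = R × t_prop = 18000000 × 0.12 = 2160000 bits.

2160000 bits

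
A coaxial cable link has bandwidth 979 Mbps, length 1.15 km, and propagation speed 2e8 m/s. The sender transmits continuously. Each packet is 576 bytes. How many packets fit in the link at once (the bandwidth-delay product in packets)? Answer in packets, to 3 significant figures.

1.22 packets

Propagation delay = 1150 / 200000000 = 5.75e-06 s.
BDP = R × t_prop = 979000000 × 5.75e-06 = 5629.25 bits.
In packets of 4608 bits: 1.22 packets.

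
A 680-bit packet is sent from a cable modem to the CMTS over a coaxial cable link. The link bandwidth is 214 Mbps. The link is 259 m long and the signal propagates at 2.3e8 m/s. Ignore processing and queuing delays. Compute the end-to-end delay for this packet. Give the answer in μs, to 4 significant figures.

Transmission delay = L/R = 680 / 214000000 = 3.17757 μs.
Propagation delay = d/s = 259 m / 2.3e+08 m/s = 1.12609 μs.
Total = 4.304 μs.

4.304 μs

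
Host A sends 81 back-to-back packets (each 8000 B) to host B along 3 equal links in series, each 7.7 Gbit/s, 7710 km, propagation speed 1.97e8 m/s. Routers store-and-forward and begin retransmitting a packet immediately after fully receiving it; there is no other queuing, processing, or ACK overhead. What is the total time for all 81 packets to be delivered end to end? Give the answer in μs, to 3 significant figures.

Per-hop transmission t_tx = L/R = 64000/7700000000 = 8.31169 μs.
Per-hop propagation t_prop = 7710000/197000000 = 39137.1 μs.
Pipeline fill: first packet needs 3·t_tx to clear all hops; remaining 80 packets each add one t_tx.
Total = (3+81-1)·t_tx + 3·t_prop = 83·8.31169 + 3·39137.1 = 118000 μs.

118000 μs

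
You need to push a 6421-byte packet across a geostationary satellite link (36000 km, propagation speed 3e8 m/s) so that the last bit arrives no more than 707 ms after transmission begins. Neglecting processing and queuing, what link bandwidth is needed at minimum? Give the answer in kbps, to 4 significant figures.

L = 51368 bits.
Propagation delay = 36000000 / 300000000 = 120 ms.
Transmission budget = 707 − 120 = 587 ms.
R ≥ L / t_tx = 51368 bits / 0.587 s = 87.51 kbps.

87.51 kbps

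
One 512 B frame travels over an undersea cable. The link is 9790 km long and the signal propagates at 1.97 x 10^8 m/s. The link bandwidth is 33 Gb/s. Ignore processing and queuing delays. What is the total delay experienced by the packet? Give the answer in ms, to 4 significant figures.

49.70 ms

L = 512 × 8 = 4096 bits.
Transmission delay = L/R = 4096 / 33000000000 = 0.000124121 ms.
Propagation delay = d/s = 9790000 m / 197000000 m/s = 49.6954 ms.
Total = 49.70 ms.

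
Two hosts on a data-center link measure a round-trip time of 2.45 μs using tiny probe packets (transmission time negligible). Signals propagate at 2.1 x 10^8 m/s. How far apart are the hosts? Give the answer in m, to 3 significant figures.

257 m

One-way propagation = RTT/2 = 1.225 μs.
d = s × t = 210000000 × 1.225e-06 = 257 m.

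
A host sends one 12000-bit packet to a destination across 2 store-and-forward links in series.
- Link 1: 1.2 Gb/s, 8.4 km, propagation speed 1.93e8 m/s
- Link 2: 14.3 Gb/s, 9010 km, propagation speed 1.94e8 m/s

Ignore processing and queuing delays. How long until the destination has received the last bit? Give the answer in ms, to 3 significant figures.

Transmission delays (L/R per hop): 0.01, 0.000839161 ms; sum = 0.0108392 ms.
Propagation delays (d/s per hop): 0.0435233, 46.4433 ms; sum = 46.4868 ms.
End-to-end = 46.5 ms.

46.5 ms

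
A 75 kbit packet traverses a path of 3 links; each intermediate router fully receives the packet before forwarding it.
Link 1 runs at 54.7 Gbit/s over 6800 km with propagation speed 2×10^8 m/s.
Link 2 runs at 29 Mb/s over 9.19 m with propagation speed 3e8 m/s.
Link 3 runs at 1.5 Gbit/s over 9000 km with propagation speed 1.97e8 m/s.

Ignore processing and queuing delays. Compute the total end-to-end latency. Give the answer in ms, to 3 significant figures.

L = 75000 bits.
Transmission delays (L/R per hop): 0.00137112, 2.58621, 0.05 ms; sum = 2.63758 ms.
Propagation delays (d/s per hop): 34, 3.06333e-05, 45.6853 ms; sum = 79.6853 ms.
End-to-end = 82.3 ms.

82.3 ms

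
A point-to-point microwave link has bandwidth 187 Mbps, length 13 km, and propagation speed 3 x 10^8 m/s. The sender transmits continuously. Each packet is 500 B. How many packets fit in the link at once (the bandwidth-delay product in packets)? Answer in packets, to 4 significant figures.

2.026 packets

Propagation delay = 13000 / 300000000 = 4.33333e-05 s.
BDP = R × t_prop = 187000000 × 4.33333e-05 = 8103.33 bits.
In packets of 4000 bits: 2.026 packets.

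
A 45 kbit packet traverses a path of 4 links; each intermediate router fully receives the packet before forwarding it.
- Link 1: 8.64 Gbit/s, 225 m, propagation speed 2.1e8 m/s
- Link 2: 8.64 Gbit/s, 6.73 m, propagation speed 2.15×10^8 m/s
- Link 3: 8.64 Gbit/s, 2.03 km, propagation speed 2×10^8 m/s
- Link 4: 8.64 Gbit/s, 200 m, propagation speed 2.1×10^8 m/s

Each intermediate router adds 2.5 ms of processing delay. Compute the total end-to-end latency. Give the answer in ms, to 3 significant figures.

7.53 ms

L = 45000 bits.
Transmission delay per hop = L/R = 45000/8640000000 = 0.00520833 ms; 4 hops → 0.0208333 ms.
Propagation delays (d/s per hop): 0.00107143, 3.13023e-05, 0.01015, 0.000952381 ms; sum = 0.0122051 ms.
Processing at 3 router(s): 3 × 2.5 ms = 7.5 ms.
End-to-end = 7.53 ms.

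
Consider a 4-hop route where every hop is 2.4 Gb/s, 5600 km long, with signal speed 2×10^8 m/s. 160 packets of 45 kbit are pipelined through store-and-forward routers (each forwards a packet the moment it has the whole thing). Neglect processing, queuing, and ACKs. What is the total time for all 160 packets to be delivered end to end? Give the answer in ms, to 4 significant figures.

Per-hop transmission t_tx = L/R = 45000/2400000000 = 0.01875 ms.
Per-hop propagation t_prop = 5600000/200000000 = 28 ms.
Pipeline fill: first packet needs 4·t_tx to clear all hops; remaining 159 packets each add one t_tx.
Total = (4+160-1)·t_tx + 4·t_prop = 163·0.01875 + 4·28 = 115.1 ms.

115.1 ms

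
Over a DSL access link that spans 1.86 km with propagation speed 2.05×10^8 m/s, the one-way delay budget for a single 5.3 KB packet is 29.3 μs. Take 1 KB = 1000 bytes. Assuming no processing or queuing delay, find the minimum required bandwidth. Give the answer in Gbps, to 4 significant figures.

2.096 Gbps

L = 42400 bits.
Propagation delay = 1860 / 2.05e+08 = 9.07317 μs.
Transmission budget = 29.3 − 9.07317 = 20.2268 μs.
R ≥ L / t_tx = 42400 bits / 2.02268e-05 s = 2.096 Gbps.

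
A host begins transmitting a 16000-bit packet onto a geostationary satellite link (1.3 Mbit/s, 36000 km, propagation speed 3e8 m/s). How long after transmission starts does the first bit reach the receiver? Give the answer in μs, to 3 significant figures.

120000 μs

First bit experiences only propagation delay: d/s = 36000000/300000000 = 120000 μs.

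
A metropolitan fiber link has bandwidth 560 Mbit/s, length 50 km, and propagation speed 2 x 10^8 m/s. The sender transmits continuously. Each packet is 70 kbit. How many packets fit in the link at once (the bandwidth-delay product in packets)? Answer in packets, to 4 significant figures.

Propagation delay = 50000 / 200000000 = 0.00025 s.
BDP = R × t_prop = 560000000 × 0.00025 = 140000 bits.
In packets of 70000 bits: 2.000 packets.

2.000 packets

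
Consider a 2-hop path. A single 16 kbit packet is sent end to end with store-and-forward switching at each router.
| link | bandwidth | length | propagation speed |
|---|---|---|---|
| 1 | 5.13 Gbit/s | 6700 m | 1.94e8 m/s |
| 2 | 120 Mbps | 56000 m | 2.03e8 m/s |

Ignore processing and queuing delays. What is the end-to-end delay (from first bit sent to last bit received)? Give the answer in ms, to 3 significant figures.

L = 16000 bits.
Transmission delays (L/R per hop): 0.00311891, 0.133333 ms; sum = 0.136452 ms.
Propagation delays (d/s per hop): 0.0345361, 0.275862 ms; sum = 0.310398 ms.
End-to-end = 0.447 ms.

0.447 ms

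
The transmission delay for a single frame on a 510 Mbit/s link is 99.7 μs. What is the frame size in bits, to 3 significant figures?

50800 bits

L = R × t_tx = 510000000 b/s × 9.97e-05 s = 50847 bits.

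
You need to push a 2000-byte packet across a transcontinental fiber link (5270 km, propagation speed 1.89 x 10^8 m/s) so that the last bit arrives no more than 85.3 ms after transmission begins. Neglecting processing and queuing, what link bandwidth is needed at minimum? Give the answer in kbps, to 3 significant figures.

279 kbps

L = 16000 bits.
Propagation delay = 5270000 / 189000000 = 27.8836 ms.
Transmission budget = 85.3 − 27.8836 = 57.4164 ms.
R ≥ L / t_tx = 16000 bits / 0.0574164 s = 279 kbps.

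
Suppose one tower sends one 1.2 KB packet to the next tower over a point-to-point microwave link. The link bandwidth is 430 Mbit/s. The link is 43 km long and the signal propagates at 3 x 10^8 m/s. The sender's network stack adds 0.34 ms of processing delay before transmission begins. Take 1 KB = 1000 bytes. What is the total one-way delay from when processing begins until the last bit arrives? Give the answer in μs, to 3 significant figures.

L = 9600 bits.
Transmission delay = L/R = 9600 / 430000000 = 22.3256 μs.
Propagation delay = d/s = 43000 m / 300000000 m/s = 143.333 μs.
Plus processing delay 0.34 ms = 340 μs.
Total = 506 μs.

506 μs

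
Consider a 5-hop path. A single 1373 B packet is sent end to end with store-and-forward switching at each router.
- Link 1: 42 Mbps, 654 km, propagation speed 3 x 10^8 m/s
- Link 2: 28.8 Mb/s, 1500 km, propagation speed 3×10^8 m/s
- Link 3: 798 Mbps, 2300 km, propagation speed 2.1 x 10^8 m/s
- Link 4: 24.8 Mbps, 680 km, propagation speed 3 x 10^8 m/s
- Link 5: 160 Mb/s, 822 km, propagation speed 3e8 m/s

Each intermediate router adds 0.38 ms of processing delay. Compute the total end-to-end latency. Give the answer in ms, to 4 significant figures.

25.83 ms

L = 1373 × 8 = 10984 bits.
Transmission delays (L/R per hop): 0.261524, 0.381389, 0.0137644, 0.442903, 0.06865 ms; sum = 1.16823 ms.
Propagation delays (d/s per hop): 2.18, 5, 10.9524, 2.26667, 2.74 ms; sum = 23.139 ms.
Processing at 4 router(s): 4 × 0.38 ms = 1.52 ms.
End-to-end = 25.83 ms.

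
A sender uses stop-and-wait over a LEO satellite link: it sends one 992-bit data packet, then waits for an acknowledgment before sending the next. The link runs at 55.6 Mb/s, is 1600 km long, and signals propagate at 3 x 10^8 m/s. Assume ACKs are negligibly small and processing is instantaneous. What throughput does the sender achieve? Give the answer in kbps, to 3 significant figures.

t_tx = L/R = 992/55600000 = 1.78417e-05 s.
t_prop = 1600000/300000000 = 0.00533333 s; RTT = 0.0106667 s.
Cycle = t_tx + RTT = 0.0106845 s.
Throughput = L / cycle = 992 / 0.0106845 = 92.8 kbps.

92.8 kbps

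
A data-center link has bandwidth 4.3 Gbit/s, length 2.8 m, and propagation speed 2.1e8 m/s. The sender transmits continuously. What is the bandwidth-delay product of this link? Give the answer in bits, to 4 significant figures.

Propagation delay = 2.8 / 210000000 = 1.33333e-08 s.
BDP = R × t_prop = 4300000000 × 1.33333e-08 = 57.3333 bits.

57.33 bits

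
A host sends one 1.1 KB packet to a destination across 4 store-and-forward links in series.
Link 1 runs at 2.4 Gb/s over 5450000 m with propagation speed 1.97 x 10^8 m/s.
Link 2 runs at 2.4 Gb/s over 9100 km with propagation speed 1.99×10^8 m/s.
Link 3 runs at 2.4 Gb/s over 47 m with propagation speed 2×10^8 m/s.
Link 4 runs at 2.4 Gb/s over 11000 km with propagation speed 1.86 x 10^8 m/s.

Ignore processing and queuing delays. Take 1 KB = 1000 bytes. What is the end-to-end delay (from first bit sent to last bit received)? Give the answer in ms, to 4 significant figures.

L = 8800 bits.
Transmission delay per hop = L/R = 8800/2400000000 = 0.00366667 ms; 4 hops → 0.0146667 ms.
Propagation delays (d/s per hop): 27.665, 45.7286, 0.000235, 59.1398 ms; sum = 132.534 ms.
End-to-end = 132.5 ms.

132.5 ms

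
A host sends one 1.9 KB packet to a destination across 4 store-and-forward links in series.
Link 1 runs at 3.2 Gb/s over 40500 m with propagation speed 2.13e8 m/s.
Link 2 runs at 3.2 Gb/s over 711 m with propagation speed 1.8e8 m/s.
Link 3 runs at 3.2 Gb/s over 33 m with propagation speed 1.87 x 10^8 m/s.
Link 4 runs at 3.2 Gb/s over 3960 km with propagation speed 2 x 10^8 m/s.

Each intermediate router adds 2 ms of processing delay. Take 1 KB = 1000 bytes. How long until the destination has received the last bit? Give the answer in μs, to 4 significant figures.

L = 15200 bits.
Transmission delay per hop = L/R = 15200/3200000000 = 4.75 μs; 4 hops → 19 μs.
Propagation delays (d/s per hop): 190.141, 3.95, 0.176471, 19800 μs; sum = 19994.3 μs.
Processing at 3 router(s): 3 × 2 ms = 6000 μs.
End-to-end = 26010 μs.

26010 μs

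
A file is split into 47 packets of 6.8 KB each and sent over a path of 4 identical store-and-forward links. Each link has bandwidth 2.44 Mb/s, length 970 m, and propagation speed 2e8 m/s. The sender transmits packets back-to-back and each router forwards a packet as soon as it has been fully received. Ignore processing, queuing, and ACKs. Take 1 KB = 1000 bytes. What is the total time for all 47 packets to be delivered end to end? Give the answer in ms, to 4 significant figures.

Per-hop transmission t_tx = L/R = 54400/2440000 = 22.2951 ms.
Per-hop propagation t_prop = 970/200000000 = 0.00485 ms.
Pipeline fill: first packet needs 4·t_tx to clear all hops; remaining 46 packets each add one t_tx.
Total = (4+47-1)·t_tx + 4·t_prop = 50·22.2951 + 4·0.00485 = 1115 ms.

1115 ms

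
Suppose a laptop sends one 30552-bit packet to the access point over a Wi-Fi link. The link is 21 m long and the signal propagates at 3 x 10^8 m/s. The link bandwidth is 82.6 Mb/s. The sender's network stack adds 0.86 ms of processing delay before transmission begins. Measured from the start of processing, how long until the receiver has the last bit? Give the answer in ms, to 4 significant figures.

Transmission delay = L/R = 30552 / 82600000 = 0.369879 ms.
Propagation delay = d/s = 21 m / 300000000 m/s = 7e-05 ms.
Plus processing delay 0.86 ms = 0.86 ms.
Total = 1.230 ms.

1.230 ms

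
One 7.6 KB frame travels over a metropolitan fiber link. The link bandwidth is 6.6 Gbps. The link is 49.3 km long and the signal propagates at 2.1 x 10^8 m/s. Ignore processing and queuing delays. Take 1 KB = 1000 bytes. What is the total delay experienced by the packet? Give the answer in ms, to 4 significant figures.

0.2440 ms

L = 60800 bits.
Transmission delay = L/R = 60800 / 6600000000 = 0.00921212 ms.
Propagation delay = d/s = 49300 m / 210000000 m/s = 0.234762 ms.
Total = 0.2440 ms.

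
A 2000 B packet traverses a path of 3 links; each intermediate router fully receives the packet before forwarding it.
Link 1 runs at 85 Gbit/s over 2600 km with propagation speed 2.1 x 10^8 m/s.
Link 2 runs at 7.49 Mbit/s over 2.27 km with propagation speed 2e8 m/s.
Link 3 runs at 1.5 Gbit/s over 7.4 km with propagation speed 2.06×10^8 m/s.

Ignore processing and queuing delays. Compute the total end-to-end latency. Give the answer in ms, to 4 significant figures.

L = 2000 × 8 = 16000 bits.
Transmission delays (L/R per hop): 0.000188235, 2.13618, 0.0106667 ms; sum = 2.14704 ms.
Propagation delays (d/s per hop): 12.381, 0.01135, 0.0359223 ms; sum = 12.4282 ms.
End-to-end = 14.58 ms.

14.58 ms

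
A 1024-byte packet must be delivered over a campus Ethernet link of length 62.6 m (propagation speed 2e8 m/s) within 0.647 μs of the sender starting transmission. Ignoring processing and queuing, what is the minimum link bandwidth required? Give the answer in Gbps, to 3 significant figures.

L = 8192 bits.
Propagation delay = 62.6 / 200000000 = 0.313 μs.
Transmission budget = 0.647 − 0.313 = 0.334 μs.
R ≥ L / t_tx = 8192 bits / 3.34e-07 s = 24.5 Gbps.

24.5 Gbps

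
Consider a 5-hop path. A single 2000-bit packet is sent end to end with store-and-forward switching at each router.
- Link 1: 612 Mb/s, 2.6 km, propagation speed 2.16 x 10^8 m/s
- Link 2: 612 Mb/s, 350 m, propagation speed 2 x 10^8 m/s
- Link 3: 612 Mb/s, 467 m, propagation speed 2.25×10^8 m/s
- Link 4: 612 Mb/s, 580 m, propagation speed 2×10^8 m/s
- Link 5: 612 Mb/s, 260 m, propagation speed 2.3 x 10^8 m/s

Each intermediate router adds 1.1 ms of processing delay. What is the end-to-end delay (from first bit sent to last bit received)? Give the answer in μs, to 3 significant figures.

Transmission delay per hop = L/R = 2000/612000000 = 3.26797 μs; 5 hops → 16.3399 μs.
Propagation delays (d/s per hop): 12.037, 1.75, 2.07556, 2.9, 1.13043 μs; sum = 19.893 μs.
Processing at 4 router(s): 4 × 1.1 ms = 4400 μs.
End-to-end = 4440 μs.

4440 μs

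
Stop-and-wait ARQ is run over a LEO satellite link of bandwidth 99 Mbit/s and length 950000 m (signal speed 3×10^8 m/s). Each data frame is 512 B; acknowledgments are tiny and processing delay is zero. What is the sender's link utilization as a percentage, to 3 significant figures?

t_tx = L/R = 4096/99000000 = 4.13737e-05 s.
t_prop = 950000/300000000 = 0.00316667 s; RTT = 0.00633333 s.
Cycle = t_tx + RTT = 0.00637471 s.
Utilization = t_tx / cycle = 4.13737e-05/0.00637471 = 0.649 %.

0.649 %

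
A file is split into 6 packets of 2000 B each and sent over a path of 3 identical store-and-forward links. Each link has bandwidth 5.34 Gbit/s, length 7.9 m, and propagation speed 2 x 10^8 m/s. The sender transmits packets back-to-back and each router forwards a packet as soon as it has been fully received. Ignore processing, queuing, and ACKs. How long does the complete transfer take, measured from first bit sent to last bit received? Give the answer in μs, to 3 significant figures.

24.1 μs

Per-hop transmission t_tx = L/R = 16000/5340000000 = 2.99625 μs.
Per-hop propagation t_prop = 7.9/200000000 = 0.0395 μs.
Pipeline fill: first packet needs 3·t_tx to clear all hops; remaining 5 packets each add one t_tx.
Total = (3+6-1)·t_tx + 3·t_prop = 8·2.99625 + 3·0.0395 = 24.1 μs.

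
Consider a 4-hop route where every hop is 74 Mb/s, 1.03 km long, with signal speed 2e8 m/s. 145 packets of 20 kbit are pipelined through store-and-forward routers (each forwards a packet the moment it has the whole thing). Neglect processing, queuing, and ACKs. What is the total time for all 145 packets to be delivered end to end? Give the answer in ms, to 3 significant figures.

Per-hop transmission t_tx = L/R = 20000/74000000 = 0.27027 ms.
Per-hop propagation t_prop = 1030/200000000 = 0.00515 ms.
Pipeline fill: first packet needs 4·t_tx to clear all hops; remaining 144 packets each add one t_tx.
Total = (4+145-1)·t_tx + 4·t_prop = 148·0.27027 + 4·0.00515 = 40.0 ms.

40.0 ms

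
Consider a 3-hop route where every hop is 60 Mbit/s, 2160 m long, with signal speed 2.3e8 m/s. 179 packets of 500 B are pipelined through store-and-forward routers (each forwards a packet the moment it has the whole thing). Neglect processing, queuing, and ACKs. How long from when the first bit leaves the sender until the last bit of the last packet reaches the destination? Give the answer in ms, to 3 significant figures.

Per-hop transmission t_tx = L/R = 4000/60000000 = 0.0666667 ms.
Per-hop propagation t_prop = 2160/2.3e+08 = 0.0093913 ms.
Pipeline fill: first packet needs 3·t_tx to clear all hops; remaining 178 packets each add one t_tx.
Total = (3+179-1)·t_tx + 3·t_prop = 181·0.0666667 + 3·0.0093913 = 12.1 ms.

12.1 ms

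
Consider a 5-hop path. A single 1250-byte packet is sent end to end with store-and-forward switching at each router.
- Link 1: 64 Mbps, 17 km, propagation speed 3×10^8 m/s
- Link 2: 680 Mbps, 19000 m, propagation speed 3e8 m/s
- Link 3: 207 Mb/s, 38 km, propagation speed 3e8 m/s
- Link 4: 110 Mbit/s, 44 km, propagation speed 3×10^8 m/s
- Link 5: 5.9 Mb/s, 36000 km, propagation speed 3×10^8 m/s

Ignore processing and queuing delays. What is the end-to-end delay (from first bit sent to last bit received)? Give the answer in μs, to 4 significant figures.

122400 μs

L = 1250 × 8 = 10000 bits.
Transmission delays (L/R per hop): 156.25, 14.7059, 48.3092, 90.9091, 1694.92 μs; sum = 2005.09 μs.
Propagation delays (d/s per hop): 56.6667, 63.3333, 126.667, 146.667, 120000 μs; sum = 120393 μs.
End-to-end = 122400 μs.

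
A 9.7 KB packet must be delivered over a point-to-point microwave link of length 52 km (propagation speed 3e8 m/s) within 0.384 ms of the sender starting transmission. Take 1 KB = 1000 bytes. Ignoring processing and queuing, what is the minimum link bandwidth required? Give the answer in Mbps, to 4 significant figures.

368.4 Mbps

L = 77600 bits.
Propagation delay = 52000 / 300000000 = 0.173333 ms.
Transmission budget = 0.384 − 0.173333 = 0.210667 ms.
R ≥ L / t_tx = 77600 bits / 0.000210667 s = 368.4 Mbps.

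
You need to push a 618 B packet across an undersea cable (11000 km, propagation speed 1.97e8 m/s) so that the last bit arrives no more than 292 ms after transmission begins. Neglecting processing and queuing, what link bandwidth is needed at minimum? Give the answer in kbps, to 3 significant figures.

20.9 kbps

L = 4944 bits.
Propagation delay = 11000000 / 197000000 = 55.8376 ms.
Transmission budget = 292 − 55.8376 = 236.162 ms.
R ≥ L / t_tx = 4944 bits / 0.236162 s = 20.9 kbps.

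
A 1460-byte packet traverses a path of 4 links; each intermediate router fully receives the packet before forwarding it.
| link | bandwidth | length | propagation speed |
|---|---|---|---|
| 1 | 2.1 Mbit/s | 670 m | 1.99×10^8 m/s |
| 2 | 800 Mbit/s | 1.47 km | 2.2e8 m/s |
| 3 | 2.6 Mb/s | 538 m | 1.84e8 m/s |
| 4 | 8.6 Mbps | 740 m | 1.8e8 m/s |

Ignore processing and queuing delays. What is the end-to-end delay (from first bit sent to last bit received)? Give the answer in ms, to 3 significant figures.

L = 1460 × 8 = 11680 bits.
Transmission delays (L/R per hop): 5.5619, 0.0146, 4.49231, 1.35814 ms; sum = 11.427 ms.
Propagation delays (d/s per hop): 0.00336683, 0.00668182, 0.00292391, 0.00411111 ms; sum = 0.0170837 ms.
End-to-end = 11.4 ms.

11.4 ms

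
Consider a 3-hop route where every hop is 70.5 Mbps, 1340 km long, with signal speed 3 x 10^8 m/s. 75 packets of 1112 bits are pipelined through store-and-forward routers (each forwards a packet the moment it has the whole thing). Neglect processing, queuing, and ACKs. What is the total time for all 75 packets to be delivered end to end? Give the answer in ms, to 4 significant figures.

14.61 ms

Per-hop transmission t_tx = L/R = 1112/70500000 = 0.015773 ms.
Per-hop propagation t_prop = 1340000/300000000 = 4.46667 ms.
Pipeline fill: first packet needs 3·t_tx to clear all hops; remaining 74 packets each add one t_tx.
Total = (3+75-1)·t_tx + 3·t_prop = 77·0.015773 + 3·4.46667 = 14.61 ms.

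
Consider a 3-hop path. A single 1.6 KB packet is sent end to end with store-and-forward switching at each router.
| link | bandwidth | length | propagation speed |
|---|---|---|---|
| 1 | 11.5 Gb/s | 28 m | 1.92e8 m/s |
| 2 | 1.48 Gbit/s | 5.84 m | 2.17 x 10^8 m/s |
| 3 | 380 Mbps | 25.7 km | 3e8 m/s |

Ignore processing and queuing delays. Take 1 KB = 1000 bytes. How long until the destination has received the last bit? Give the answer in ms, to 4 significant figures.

L = 12800 bits.
Transmission delays (L/R per hop): 0.00111304, 0.00864865, 0.0336842 ms; sum = 0.0434459 ms.
Propagation delays (d/s per hop): 0.000145833, 2.69124e-05, 0.0856667 ms; sum = 0.0858394 ms.
End-to-end = 0.1293 ms.

0.1293 ms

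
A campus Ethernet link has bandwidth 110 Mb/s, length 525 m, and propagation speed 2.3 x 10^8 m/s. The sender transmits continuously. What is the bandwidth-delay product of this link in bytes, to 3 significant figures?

Propagation delay = 525 / 2.3e+08 = 2.28261e-06 s.
BDP = R × t_prop = 110000000 × 2.28261e-06 = 251.087 bits.
In bytes: 251.087/8 = 31.4 bytes.

31.4 bytes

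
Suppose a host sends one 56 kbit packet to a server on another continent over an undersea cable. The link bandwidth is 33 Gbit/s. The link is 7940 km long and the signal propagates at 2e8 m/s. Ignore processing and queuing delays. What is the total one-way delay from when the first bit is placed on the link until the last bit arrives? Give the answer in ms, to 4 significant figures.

39.70 ms

L = 56000 bits.
Transmission delay = L/R = 56000 / 33000000000 = 0.00169697 ms.
Propagation delay = d/s = 7940000 m / 200000000 m/s = 39.7 ms.
Total = 39.70 ms.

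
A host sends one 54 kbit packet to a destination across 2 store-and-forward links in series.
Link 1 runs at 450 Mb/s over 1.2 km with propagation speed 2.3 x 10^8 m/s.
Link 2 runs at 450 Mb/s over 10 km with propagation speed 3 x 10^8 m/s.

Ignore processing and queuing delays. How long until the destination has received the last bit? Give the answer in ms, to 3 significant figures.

L = 54000 bits.
Transmission delay per hop = L/R = 54000/450000000 = 0.12 ms; 2 hops → 0.24 ms.
Propagation delays (d/s per hop): 0.00521739, 0.0333333 ms; sum = 0.0385507 ms.
End-to-end = 0.279 ms.

0.279 ms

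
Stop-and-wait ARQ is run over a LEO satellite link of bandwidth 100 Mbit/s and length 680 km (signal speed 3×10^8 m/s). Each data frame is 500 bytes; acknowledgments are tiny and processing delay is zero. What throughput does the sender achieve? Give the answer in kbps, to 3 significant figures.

875 kbps

t_tx = L/R = 4000/100000000 = 4e-05 s.
t_prop = 680000/300000000 = 0.00226667 s; RTT = 0.00453333 s.
Cycle = t_tx + RTT = 0.00457333 s.
Throughput = L / cycle = 4000 / 0.00457333 = 875 kbps.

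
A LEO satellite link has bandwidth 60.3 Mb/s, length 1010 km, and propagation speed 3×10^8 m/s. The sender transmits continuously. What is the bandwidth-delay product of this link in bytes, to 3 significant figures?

25400 bytes

Propagation delay = 1010000 / 300000000 = 0.00336667 s.
BDP = R × t_prop = 60300000 × 0.00336667 = 203010 bits.
In bytes: 203010/8 = 25400 bytes.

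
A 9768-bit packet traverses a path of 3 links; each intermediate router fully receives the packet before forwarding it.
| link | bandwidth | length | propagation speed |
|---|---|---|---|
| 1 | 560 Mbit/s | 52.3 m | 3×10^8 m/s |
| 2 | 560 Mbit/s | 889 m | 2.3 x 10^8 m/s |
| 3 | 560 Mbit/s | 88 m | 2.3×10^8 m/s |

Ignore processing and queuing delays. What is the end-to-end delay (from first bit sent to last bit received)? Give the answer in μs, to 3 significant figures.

Transmission delay per hop = L/R = 9768/560000000 = 17.4429 μs; 3 hops → 52.3286 μs.
Propagation delays (d/s per hop): 0.174333, 3.86522, 0.382609 μs; sum = 4.42216 μs.
End-to-end = 56.8 μs.

56.8 μs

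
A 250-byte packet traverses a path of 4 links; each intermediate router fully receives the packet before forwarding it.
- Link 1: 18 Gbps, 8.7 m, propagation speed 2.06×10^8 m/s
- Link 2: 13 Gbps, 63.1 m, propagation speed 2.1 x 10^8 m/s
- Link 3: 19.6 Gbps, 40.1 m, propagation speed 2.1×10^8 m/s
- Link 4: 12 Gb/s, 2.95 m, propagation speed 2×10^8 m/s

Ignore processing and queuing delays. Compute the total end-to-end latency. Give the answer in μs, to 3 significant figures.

L = 250 × 8 = 2000 bits.
Transmission delays (L/R per hop): 0.111111, 0.153846, 0.102041, 0.166667 μs; sum = 0.533665 μs.
Propagation delays (d/s per hop): 0.042233, 0.300476, 0.190952, 0.01475 μs; sum = 0.548412 μs.
End-to-end = 1.08 μs.

1.08 μs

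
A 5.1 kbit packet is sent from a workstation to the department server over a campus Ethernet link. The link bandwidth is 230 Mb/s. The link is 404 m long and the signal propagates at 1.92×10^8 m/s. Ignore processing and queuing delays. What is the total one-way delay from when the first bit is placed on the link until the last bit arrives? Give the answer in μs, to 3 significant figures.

24.3 μs

L = 5100 bits.
Transmission delay = L/R = 5100 / 230000000 = 22.1739 μs.
Propagation delay = d/s = 404 m / 192000000 m/s = 2.10417 μs.
Total = 24.3 μs.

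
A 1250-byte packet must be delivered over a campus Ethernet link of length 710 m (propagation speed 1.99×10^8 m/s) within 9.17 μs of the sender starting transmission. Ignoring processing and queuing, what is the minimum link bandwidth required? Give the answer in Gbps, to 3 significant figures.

1.79 Gbps

L = 10000 bits.
Propagation delay = 710 / 199000000 = 3.56784 μs.
Transmission budget = 9.17 − 3.56784 = 5.60216 μs.
R ≥ L / t_tx = 10000 bits / 5.60216e-06 s = 1.79 Gbps.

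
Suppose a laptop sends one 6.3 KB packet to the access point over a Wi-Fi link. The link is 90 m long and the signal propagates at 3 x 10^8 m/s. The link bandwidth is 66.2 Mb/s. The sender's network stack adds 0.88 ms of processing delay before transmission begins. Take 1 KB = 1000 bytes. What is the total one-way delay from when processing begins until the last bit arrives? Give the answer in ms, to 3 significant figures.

L = 50400 bits.
Transmission delay = L/R = 50400 / 66200000 = 0.761329 ms.
Propagation delay = d/s = 90 m / 300000000 m/s = 0.0003 ms.
Plus processing delay 0.88 ms = 0.88 ms.
Total = 1.64 ms.

1.64 ms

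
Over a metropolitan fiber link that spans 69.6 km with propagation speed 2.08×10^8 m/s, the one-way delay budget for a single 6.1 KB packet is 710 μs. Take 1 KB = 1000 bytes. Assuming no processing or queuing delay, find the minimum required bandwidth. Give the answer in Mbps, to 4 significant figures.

130.0 Mbps

L = 48800 bits.
Propagation delay = 69600 / 208000000 = 334.615 μs.
Transmission budget = 710 − 334.615 = 375.385 μs.
R ≥ L / t_tx = 48800 bits / 0.000375385 s = 130.0 Mbps.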